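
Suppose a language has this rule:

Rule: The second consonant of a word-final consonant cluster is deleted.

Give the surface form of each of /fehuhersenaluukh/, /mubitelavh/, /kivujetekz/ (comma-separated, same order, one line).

fehuhersenaluuk, mubitelav, kivujetek

/fehuhersenaluukh/: /h/ is the second consonant of a word-final cluster /kh/, so it deletes. → [fehuhersenaluuk].
/mubitelavh/: /h/ is the second consonant of a word-final cluster /vh/, so it deletes. → [mubitelav].
/kivujetekz/: /z/ is the second consonant of a word-final cluster /kz/, so it deletes. → [kivujetek].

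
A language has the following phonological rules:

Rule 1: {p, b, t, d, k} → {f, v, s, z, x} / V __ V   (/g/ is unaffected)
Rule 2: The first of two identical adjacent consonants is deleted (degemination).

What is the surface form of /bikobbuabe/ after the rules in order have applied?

Rule 1 (intervocalic spirantization): /k/ is a stop between vowels /i/ and /o/, so it spirantizes to the fricative [x]. /b/ is a stop between vowels /a/ and /e/, so it spirantizes to the fricative [v]. /bikobbuabe/ → bixobbuave.
Rule 2 (degemination): /bb/ is a geminate; the first /b/ deletes. /bixobbuave/ → bixobuave.

bixobuave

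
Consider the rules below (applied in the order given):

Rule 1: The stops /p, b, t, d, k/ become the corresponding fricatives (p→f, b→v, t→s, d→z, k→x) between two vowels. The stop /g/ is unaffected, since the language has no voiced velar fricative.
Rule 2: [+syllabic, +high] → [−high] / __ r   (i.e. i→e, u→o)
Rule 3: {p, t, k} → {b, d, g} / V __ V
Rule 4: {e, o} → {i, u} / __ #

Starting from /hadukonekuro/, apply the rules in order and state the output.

hazuxonexoru

Rule 1 (intervocalic spirantization): /d/ is a stop between vowels /a/ and /u/, so it spirantizes to the fricative [z]. /k/ is a stop between vowels /u/ and /o/, so it spirantizes to the fricative [x]. /k/ is a stop between vowels /e/ and /u/, so it spirantizes to the fricative [x]. /hadukonekuro/ → hazuxonexuro.
Rule 2 (pre-rhotic lowering): /u/ is a high vowel immediately before /r/, so it lowers to [o]. /hazuxonexuro/ → hazuxonexoro.
Rule 3 (intervocalic voicing): no segment meets the environment; /hazuxonexoro/ is unchanged.
Rule 4 (final vowel raising): /o/ is a mid vowel in word-final position, so it raises to [u]. /hazuxonexoro/ → hazuxonexoru.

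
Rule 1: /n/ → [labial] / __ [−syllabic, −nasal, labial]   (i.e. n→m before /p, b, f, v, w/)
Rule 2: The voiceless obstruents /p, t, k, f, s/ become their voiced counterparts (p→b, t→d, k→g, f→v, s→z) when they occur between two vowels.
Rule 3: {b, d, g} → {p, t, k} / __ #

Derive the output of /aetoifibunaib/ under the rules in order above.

Rule 1 (nasal place assimilation): no segment meets the environment; /aetoifibunaib/ is unchanged.
Rule 2 (intervocalic voicing): /t/ is a voiceless obstruent between vowels /e/ and /o/, so it voices to [d]. /f/ is a voiceless obstruent between vowels /i/ and /i/, so it voices to [v]. /aetoifibunaib/ → aedoivibunaib.
Rule 3 (final devoicing): /b/ is a voiced stop in word-final position, so it devoices to [p]. /aedoivibunaib/ → aedoivibunaip.

aedoivibunaip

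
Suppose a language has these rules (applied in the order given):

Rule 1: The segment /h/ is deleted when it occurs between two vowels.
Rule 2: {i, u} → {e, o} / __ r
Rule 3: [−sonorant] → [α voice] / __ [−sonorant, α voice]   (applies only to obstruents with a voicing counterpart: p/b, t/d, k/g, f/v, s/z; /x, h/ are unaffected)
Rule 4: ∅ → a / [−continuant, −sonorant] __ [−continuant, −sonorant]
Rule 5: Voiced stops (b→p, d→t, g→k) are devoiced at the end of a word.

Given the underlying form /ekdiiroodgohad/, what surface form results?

egadieroodagoat

Rule 1 (intervocalic h-deletion): /h/ occurs between vowels /o/ and /a/, so it deletes. /ekdiiroodgohad/ → ekdiiroodgoad.
Rule 2 (pre-rhotic lowering): /i/ is a high vowel immediately before /r/, so it lowers to [e]. /ekdiiroodgoad/ → ekdieroodgoad.
Rule 3 (regressive voicing assimilation): /k/ precedes the voiced obstruent /d/, so it voices to [g] by assimilation. /ekdieroodgoad/ → egdieroodgoad.
Rule 4 (stop-cluster a-epenthesis): /g/ and /d/ form a stop–stop cluster, so [a] is inserted between them. /d/ and /g/ form a stop–stop cluster, so [a] is inserted between them. /egdieroodgoad/ → egadieroodagoad.
Rule 5 (final devoicing): /d/ is a voiced stop in word-final position, so it devoices to [t]. /egadieroodagoad/ → egadieroodagoat.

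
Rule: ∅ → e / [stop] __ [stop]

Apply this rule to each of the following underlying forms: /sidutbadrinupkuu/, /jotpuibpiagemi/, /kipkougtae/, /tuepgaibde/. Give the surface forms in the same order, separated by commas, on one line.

/sidutbadrinupkuu/: /t/ and /b/ form a stop–stop cluster, so [e] is inserted between them. /p/ and /k/ form a stop–stop cluster, so [e] is inserted between them. → [sidutebadrinupekuu].
/jotpuibpiagemi/: /t/ and /p/ form a stop–stop cluster, so [e] is inserted between them. /b/ and /p/ form a stop–stop cluster, so [e] is inserted between them. → [jotepuibepiagemi].
/kipkougtae/: /p/ and /k/ form a stop–stop cluster, so [e] is inserted between them. /g/ and /t/ form a stop–stop cluster, so [e] is inserted between them. → [kipekougetae].
/tuepgaibde/: /p/ and /g/ form a stop–stop cluster, so [e] is inserted between them. /b/ and /d/ form a stop–stop cluster, so [e] is inserted between them. → [tuepegaibede].

sidutebadrinupekuu, jotepuibepiagemi, kipekougetae, tuepegaibede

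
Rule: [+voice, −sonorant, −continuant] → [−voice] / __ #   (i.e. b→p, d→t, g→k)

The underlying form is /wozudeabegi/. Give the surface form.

No segment of /wozudeabegi/ meets the structural description of the rule, so the form surfaces unchanged.

wozudeabegi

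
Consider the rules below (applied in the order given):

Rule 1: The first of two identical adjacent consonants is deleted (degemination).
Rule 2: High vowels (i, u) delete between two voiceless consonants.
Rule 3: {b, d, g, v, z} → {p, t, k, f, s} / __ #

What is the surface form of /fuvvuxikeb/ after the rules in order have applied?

fuvuxkep

Rule 1 (degemination): /vv/ is a geminate; the first /v/ deletes. /fuvvuxikeb/ → fuvuxikeb.
Rule 2 (high vowel syncope): /i/ is a high vowel flanked by voiceless consonants /x/ and /k/, so it deletes. /fuvuxikeb/ → fuvuxkeb.
Rule 3 (final devoicing): /b/ is a voiced obstruent in word-final position, so it devoices to [p]. /fuvuxkeb/ → fuvuxkep.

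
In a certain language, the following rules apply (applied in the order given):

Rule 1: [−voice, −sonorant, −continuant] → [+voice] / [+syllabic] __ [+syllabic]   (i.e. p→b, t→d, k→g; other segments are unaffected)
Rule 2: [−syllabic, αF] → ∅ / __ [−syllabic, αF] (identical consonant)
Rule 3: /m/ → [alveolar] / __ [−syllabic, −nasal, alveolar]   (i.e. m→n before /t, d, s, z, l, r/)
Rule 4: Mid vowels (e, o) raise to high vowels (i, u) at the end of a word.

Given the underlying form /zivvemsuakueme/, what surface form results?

zivensuaguemi

Rule 1 (intervocalic voicing): /k/ is a voiceless stop between vowels /a/ and /u/, so it voices to [g]. /zivvemsuakueme/ → zivvemsuagueme.
Rule 2 (degemination): /vv/ is a geminate; the first /v/ deletes. /zivvemsuagueme/ → zivemsuagueme.
Rule 3 (nasal place assimilation): /m/ precedes the alveolar consonant /s/, so it assimilates in place to [n]. /zivemsuagueme/ → zivensuagueme.
Rule 4 (final vowel raising): /e/ is a mid vowel in word-final position, so it raises to [i]. /zivensuagueme/ → zivensuaguemi.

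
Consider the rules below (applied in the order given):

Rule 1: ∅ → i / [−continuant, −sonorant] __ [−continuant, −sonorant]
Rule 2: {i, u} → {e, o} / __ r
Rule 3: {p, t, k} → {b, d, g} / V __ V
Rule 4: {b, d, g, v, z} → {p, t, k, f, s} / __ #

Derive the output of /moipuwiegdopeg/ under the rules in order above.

Rule 1 (stop-cluster i-epenthesis): /g/ and /d/ form a stop–stop cluster, so [i] is inserted between them. /moipuwiegdopeg/ → moipuwiegidopeg.
Rule 2 (pre-rhotic lowering): no segment meets the environment; /moipuwiegidopeg/ is unchanged.
Rule 3 (intervocalic voicing): /p/ is a voiceless stop between vowels /i/ and /u/, so it voices to [b]. /p/ is a voiceless stop between vowels /o/ and /e/, so it voices to [b]. /moipuwiegidopeg/ → moibuwiegidobeg.
Rule 4 (final devoicing): /g/ is a voiced obstruent in word-final position, so it devoices to [k]. /moibuwiegidobeg/ → moibuwiegidobek.

moibuwiegidobek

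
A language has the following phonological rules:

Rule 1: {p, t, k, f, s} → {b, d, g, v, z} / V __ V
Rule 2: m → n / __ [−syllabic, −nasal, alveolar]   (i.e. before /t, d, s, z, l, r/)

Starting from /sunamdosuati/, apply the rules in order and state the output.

Rule 1 (intervocalic voicing): /s/ is a voiceless obstruent between vowels /o/ and /u/, so it voices to [z]. /t/ is a voiceless obstruent between vowels /a/ and /i/, so it voices to [d]. /sunamdosuati/ → sunamdozuadi.
Rule 2 (nasal place assimilation): /m/ precedes the alveolar consonant /d/, so it assimilates in place to [n]. /sunamdozuadi/ → sunandozuadi.

sunandozuadi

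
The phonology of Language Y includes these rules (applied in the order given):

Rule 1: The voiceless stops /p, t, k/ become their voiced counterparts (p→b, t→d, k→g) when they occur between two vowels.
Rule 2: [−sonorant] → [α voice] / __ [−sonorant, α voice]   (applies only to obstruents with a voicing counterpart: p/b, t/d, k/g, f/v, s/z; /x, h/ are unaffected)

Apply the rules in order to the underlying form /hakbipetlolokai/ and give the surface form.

hagbibetlologai

Rule 1 (intervocalic voicing): /p/ is a voiceless stop between vowels /i/ and /e/, so it voices to [b]. /k/ is a voiceless stop between vowels /o/ and /a/, so it voices to [g]. /hakbipetlolokai/ → hakbibetlologai.
Rule 2 (regressive voicing assimilation): /k/ precedes the voiced obstruent /b/, so it voices to [g] by assimilation. /hakbibetlologai/ → hagbibetlologai.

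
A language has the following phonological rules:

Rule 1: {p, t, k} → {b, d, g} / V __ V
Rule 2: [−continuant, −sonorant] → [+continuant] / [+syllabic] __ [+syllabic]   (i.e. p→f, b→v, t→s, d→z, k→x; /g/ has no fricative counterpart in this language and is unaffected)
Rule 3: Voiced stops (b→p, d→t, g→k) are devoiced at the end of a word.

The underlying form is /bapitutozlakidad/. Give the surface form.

bavizuzozlagizat

Rule 1 (intervocalic voicing): /p/ is a voiceless stop between vowels /a/ and /i/, so it voices to [b]. /t/ is a voiceless stop between vowels /i/ and /u/, so it voices to [d]. /t/ is a voiceless stop between vowels /u/ and /o/, so it voices to [d]. /k/ is a voiceless stop between vowels /a/ and /i/, so it voices to [g]. /bapitutozlakidad/ → babidudozlagidad.
Rule 2 (intervocalic spirantization): /b/ is a stop between vowels /a/ and /i/, so it spirantizes to the fricative [v]. /d/ is a stop between vowels /i/ and /u/, so it spirantizes to the fricative [z]. /d/ is a stop between vowels /u/ and /o/, so it spirantizes to the fricative [z]. /d/ is a stop between vowels /i/ and /a/, so it spirantizes to the fricative [z]. /babidudozlagidad/ → bavizuzozlagizad.
Rule 3 (final devoicing): /d/ is a voiced stop in word-final position, so it devoices to [t]. /bavizuzozlagizad/ → bavizuzozlagizat.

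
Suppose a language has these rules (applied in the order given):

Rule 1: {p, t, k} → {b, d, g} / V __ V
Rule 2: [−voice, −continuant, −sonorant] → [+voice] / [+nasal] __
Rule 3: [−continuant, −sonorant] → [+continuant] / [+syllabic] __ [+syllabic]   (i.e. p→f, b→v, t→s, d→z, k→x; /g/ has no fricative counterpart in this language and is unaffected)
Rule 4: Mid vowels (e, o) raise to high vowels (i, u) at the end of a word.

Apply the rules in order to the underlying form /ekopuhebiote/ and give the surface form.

Rule 1 (intervocalic voicing): /k/ is a voiceless stop between vowels /e/ and /o/, so it voices to [g]. /p/ is a voiceless stop between vowels /o/ and /u/, so it voices to [b]. /t/ is a voiceless stop between vowels /o/ and /e/, so it voices to [d]. /ekopuhebiote/ → egobuhebiode.
Rule 2 (post-nasal voicing): no segment meets the environment; /egobuhebiode/ is unchanged.
Rule 3 (intervocalic spirantization): /b/ is a stop between vowels /o/ and /u/, so it spirantizes to the fricative [v]. /b/ is a stop between vowels /e/ and /i/, so it spirantizes to the fricative [v]. /d/ is a stop between vowels /o/ and /e/, so it spirantizes to the fricative [z]. /egobuhebiode/ → egovuhevioze.
Rule 4 (final vowel raising): /e/ is a mid vowel in word-final position, so it raises to [i]. /egovuhevioze/ → egovuheviozi.

egovuheviozi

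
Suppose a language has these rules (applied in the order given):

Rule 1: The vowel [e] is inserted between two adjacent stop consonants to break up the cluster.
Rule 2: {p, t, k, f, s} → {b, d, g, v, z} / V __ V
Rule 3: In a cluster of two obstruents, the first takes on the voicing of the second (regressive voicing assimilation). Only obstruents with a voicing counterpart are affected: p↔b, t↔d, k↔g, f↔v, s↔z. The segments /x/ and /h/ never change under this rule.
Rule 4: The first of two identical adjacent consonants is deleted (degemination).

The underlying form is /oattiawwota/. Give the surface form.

Rule 1 (stop-cluster e-epenthesis): /t/ and /t/ form a stop–stop cluster, so [e] is inserted between them. /oattiawwota/ → oatetiawwota.
Rule 2 (intervocalic voicing): /t/ is a voiceless obstruent between vowels /a/ and /e/, so it voices to [d]. /t/ is a voiceless obstruent between vowels /e/ and /i/, so it voices to [d]. /t/ is a voiceless obstruent between vowels /o/ and /a/, so it voices to [d]. /oatetiawwota/ → oadediawwoda.
Rule 3 (regressive voicing assimilation): no segment meets the environment; /oadediawwoda/ is unchanged.
Rule 4 (degemination): /ww/ is a geminate; the first /w/ deletes. /oadediawwoda/ → oadediawoda.

oadediawoda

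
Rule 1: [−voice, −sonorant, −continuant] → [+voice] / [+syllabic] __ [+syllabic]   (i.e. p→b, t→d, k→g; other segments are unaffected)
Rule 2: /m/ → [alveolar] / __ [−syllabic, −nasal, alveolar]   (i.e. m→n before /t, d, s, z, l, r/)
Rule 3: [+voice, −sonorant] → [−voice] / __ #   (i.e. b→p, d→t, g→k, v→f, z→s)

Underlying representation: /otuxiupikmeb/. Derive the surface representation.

oduxiubikmep

Rule 1 (intervocalic voicing): /t/ is a voiceless stop between vowels /o/ and /u/, so it voices to [d]. /p/ is a voiceless stop between vowels /u/ and /i/, so it voices to [b]. /otuxiupikmeb/ → oduxiubikmeb.
Rule 2 (nasal place assimilation): no segment meets the environment; /oduxiubikmeb/ is unchanged.
Rule 3 (final devoicing): /b/ is a voiced obstruent in word-final position, so it devoices to [p]. /oduxiubikmeb/ → oduxiubikmep.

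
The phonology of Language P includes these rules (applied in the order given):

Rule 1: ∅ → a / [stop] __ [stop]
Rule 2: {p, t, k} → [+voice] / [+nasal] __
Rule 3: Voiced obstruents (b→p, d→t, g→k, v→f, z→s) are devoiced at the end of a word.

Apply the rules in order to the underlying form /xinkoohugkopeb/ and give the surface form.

xingoohugakopep

Rule 1 (stop-cluster a-epenthesis): /g/ and /k/ form a stop–stop cluster, so [a] is inserted between them. /xinkoohugkopeb/ → xinkoohugakopeb.
Rule 2 (post-nasal voicing): /k/ is a voiceless stop immediately after the nasal /n/, so it voices to [g]. /xinkoohugakopeb/ → xingoohugakopeb.
Rule 3 (final devoicing): /b/ is a voiced obstruent in word-final position, so it devoices to [p]. /xingoohugakopeb/ → xingoohugakopep.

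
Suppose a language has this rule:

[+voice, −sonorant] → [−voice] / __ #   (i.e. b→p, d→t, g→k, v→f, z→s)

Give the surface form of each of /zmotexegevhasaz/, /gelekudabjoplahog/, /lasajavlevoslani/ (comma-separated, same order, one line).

zmotexegevhasas, gelekudabjoplahok, lasajavlevoslani

/zmotexegevhasaz/: /z/ is a voiced obstruent in word-final position, so it devoices to [s]. → [zmotexegevhasas].
/gelekudabjoplahog/: /g/ is a voiced obstruent in word-final position, so it devoices to [k]. → [gelekudabjoplahok].
/lasajavlevoslani/: the rule's environment is not met; surfaces unchanged as [lasajavlevoslani].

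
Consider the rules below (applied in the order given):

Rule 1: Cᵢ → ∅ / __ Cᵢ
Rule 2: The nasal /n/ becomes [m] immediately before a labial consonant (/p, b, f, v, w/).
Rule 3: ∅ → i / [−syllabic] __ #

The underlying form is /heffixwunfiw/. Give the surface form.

hefixwumfiwi

Rule 1 (degemination): /ff/ is a geminate; the first /f/ deletes. /heffixwunfiw/ → hefixwunfiw.
Rule 2 (nasal place assimilation): /n/ precedes the labial consonant /f/, so it assimilates in place to [m]. /hefixwunfiw/ → hefixwumfiw.
Rule 3 (final i-epenthesis): the form ends in the consonant /w/, so [i] is inserted word-finally. /hefixwumfiw/ → hefixwumfiwi.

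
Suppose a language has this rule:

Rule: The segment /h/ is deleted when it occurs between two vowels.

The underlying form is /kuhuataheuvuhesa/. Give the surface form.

/h/ occurs between vowels /u/ and /u/, so it deletes.
/h/ occurs between vowels /a/ and /e/, so it deletes.
/h/ occurs between vowels /u/ and /e/, so it deletes.
Surface form: [kuuataeuvuesa].

kuuataeuvuesa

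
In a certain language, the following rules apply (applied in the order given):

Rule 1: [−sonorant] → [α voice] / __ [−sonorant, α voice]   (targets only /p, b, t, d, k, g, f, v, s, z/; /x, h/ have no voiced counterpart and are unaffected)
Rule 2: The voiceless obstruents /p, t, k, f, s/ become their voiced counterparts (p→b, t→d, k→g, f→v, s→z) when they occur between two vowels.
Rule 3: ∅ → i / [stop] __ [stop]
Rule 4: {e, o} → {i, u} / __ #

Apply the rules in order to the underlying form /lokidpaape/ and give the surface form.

Rule 1 (regressive voicing assimilation): /d/ precedes the voiceless obstruent /p/, so it devoices to [t] by assimilation. /lokidpaape/ → lokitpaape.
Rule 2 (intervocalic voicing): /k/ is a voiceless obstruent between vowels /o/ and /i/, so it voices to [g]. /p/ is a voiceless obstruent between vowels /a/ and /e/, so it voices to [b]. /lokitpaape/ → logitpaabe.
Rule 3 (stop-cluster i-epenthesis): /t/ and /p/ form a stop–stop cluster, so [i] is inserted between them. /logitpaabe/ → logitipaabe.
Rule 4 (final vowel raising): /e/ is a mid vowel in word-final position, so it raises to [i]. /logitipaabe/ → logitipaabi.

logitipaabi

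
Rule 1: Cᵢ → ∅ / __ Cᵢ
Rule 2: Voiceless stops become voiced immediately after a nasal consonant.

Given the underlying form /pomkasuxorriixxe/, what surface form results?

pomgasuxoriixe

Rule 1 (degemination): /rr/ is a geminate; the first /r/ deletes. /xx/ is a geminate; the first /x/ deletes. /pomkasuxorriixxe/ → pomkasuxoriixe.
Rule 2 (post-nasal voicing): /k/ is a voiceless stop immediately after the nasal /m/, so it voices to [g]. /pomkasuxoriixe/ → pomgasuxoriixe.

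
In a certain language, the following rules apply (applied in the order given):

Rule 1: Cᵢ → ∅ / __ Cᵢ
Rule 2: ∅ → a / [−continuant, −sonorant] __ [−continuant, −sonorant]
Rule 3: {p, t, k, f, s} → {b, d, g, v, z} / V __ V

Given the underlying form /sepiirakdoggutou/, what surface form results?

Rule 1 (degemination): /gg/ is a geminate; the first /g/ deletes. /sepiirakdoggutou/ → sepiirakdogutou.
Rule 2 (stop-cluster a-epenthesis): /k/ and /d/ form a stop–stop cluster, so [a] is inserted between them. /sepiirakdogutou/ → sepiirakadogutou.
Rule 3 (intervocalic voicing): /p/ is a voiceless obstruent between vowels /e/ and /i/, so it voices to [b]. /k/ is a voiceless obstruent between vowels /a/ and /a/, so it voices to [g]. /t/ is a voiceless obstruent between vowels /u/ and /o/, so it voices to [d]. /sepiirakadogutou/ → sebiiragadogudou.

sebiiragadogudou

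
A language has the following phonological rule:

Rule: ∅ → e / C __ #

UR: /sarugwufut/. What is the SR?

sarugwufute

the form ends in the consonant /t/, so [e] is inserted word-finally.
Surface form: [sarugwufute].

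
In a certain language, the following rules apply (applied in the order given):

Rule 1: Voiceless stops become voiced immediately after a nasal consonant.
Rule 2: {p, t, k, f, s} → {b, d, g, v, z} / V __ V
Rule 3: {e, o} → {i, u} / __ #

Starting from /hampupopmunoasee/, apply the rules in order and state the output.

Rule 1 (post-nasal voicing): /p/ is a voiceless stop immediately after the nasal /m/, so it voices to [b]. /hampupopmunoasee/ → hambupopmunoasee.
Rule 2 (intervocalic voicing): /p/ is a voiceless obstruent between vowels /u/ and /o/, so it voices to [b]. /s/ is a voiceless obstruent between vowels /a/ and /e/, so it voices to [z]. /hambupopmunoasee/ → hambubopmunoazee.
Rule 3 (final vowel raising): /e/ is a mid vowel in word-final position, so it raises to [i]. /hambubopmunoazee/ → hambubopmunoazei.

hambubopmunoazei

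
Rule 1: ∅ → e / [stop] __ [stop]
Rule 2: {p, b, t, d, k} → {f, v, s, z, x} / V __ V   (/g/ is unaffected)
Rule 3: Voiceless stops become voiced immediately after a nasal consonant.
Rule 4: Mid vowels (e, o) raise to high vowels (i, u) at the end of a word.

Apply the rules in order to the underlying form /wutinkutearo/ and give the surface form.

Rule 1 (stop-cluster e-epenthesis): no segment meets the environment; /wutinkutearo/ is unchanged.
Rule 2 (intervocalic spirantization): /t/ is a stop between vowels /u/ and /i/, so it spirantizes to the fricative [s]. /t/ is a stop between vowels /u/ and /e/, so it spirantizes to the fricative [s]. /wutinkutearo/ → wusinkusearo.
Rule 3 (post-nasal voicing): /k/ is a voiceless stop immediately after the nasal /n/, so it voices to [g]. /wusinkusearo/ → wusingusearo.
Rule 4 (final vowel raising): /o/ is a mid vowel in word-final position, so it raises to [u]. /wusingusearo/ → wusingusearu.

wusingusearu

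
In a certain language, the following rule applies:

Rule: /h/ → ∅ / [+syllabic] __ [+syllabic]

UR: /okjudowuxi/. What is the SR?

No segment of /okjudowuxi/ meets the structural description of the rule, so the form surfaces unchanged.

okjudowuxi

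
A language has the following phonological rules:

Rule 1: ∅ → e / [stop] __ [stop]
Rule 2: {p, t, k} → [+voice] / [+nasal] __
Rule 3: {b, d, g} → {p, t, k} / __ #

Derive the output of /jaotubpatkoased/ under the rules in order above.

Rule 1 (stop-cluster e-epenthesis): /b/ and /p/ form a stop–stop cluster, so [e] is inserted between them. /t/ and /k/ form a stop–stop cluster, so [e] is inserted between them. /jaotubpatkoased/ → jaotubepatekoased.
Rule 2 (post-nasal voicing): no segment meets the environment; /jaotubepatekoased/ is unchanged.
Rule 3 (final devoicing): /d/ is a voiced stop in word-final position, so it devoices to [t]. /jaotubepatekoased/ → jaotubepatekoaset.

jaotubepatekoaset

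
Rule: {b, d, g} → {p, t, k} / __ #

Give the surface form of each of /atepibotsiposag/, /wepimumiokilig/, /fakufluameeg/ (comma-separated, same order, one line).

atepibotsiposak, wepimumiokilik, fakufluameek

/atepibotsiposag/: /g/ is a voiced stop in word-final position, so it devoices to [k]. → [atepibotsiposak].
/wepimumiokilig/: /g/ is a voiced stop in word-final position, so it devoices to [k]. → [wepimumiokilik].
/fakufluameeg/: /g/ is a voiced stop in word-final position, so it devoices to [k]. → [fakufluameek].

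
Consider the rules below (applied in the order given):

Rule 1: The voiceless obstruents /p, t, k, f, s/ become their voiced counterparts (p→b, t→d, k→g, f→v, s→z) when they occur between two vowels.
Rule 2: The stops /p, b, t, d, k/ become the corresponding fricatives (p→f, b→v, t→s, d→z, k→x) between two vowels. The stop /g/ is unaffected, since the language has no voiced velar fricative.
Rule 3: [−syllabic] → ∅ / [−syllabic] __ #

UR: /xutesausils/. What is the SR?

Rule 1 (intervocalic voicing): /t/ is a voiceless obstruent between vowels /u/ and /e/, so it voices to [d]. /s/ is a voiceless obstruent between vowels /e/ and /a/, so it voices to [z]. /s/ is a voiceless obstruent between vowels /u/ and /i/, so it voices to [z]. /xutesausils/ → xudezauzils.
Rule 2 (intervocalic spirantization): /d/ is a stop between vowels /u/ and /e/, so it spirantizes to the fricative [z]. /xudezauzils/ → xuzezauzils.
Rule 3 (final cluster simplification): /s/ is the second consonant of a word-final cluster /ls/, so it deletes. /xuzezauzils/ → xuzezauzil.

xuzezauzil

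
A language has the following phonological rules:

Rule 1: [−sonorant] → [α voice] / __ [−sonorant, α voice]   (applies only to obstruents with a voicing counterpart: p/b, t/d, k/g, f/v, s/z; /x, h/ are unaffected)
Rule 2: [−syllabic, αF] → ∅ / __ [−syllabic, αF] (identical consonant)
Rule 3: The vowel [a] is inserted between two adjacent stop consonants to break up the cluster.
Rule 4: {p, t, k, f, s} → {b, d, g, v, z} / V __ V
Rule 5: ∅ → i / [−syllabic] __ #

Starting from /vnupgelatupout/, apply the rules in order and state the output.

vnubageladubouti

Rule 1 (regressive voicing assimilation): /p/ precedes the voiced obstruent /g/, so it voices to [b] by assimilation. /vnupgelatupout/ → vnubgelatupout.
Rule 2 (degemination): no segment meets the environment; /vnubgelatupout/ is unchanged.
Rule 3 (stop-cluster a-epenthesis): /b/ and /g/ form a stop–stop cluster, so [a] is inserted between them. /vnubgelatupout/ → vnubagelatupout.
Rule 4 (intervocalic voicing): /t/ is a voiceless obstruent between vowels /a/ and /u/, so it voices to [d]. /p/ is a voiceless obstruent between vowels /u/ and /o/, so it voices to [b]. /vnubagelatupout/ → vnubageladubout.
Rule 5 (final i-epenthesis): the form ends in the consonant /t/, so [i] is inserted word-finally. /vnubageladubout/ → vnubageladubouti.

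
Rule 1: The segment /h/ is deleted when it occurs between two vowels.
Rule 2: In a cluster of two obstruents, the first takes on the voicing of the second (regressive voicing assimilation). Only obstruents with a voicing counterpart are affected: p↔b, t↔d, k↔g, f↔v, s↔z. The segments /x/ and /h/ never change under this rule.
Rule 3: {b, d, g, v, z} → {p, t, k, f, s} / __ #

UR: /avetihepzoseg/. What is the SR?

avetiebzosek

Rule 1 (intervocalic h-deletion): /h/ occurs between vowels /i/ and /e/, so it deletes. /avetihepzoseg/ → avetiepzoseg.
Rule 2 (regressive voicing assimilation): /p/ precedes the voiced obstruent /z/, so it voices to [b] by assimilation. /avetiepzoseg/ → avetiebzoseg.
Rule 3 (final devoicing): /g/ is a voiced obstruent in word-final position, so it devoices to [k]. /avetiebzoseg/ → avetiebzosek.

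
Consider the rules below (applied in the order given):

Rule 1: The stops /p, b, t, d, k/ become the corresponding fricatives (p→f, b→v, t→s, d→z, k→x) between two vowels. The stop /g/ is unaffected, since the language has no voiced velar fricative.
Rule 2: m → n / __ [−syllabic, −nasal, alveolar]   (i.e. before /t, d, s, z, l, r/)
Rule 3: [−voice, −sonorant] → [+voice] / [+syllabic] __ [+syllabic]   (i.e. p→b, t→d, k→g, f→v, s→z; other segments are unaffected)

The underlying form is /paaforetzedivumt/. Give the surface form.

Rule 1 (intervocalic spirantization): /d/ is a stop between vowels /e/ and /i/, so it spirantizes to the fricative [z]. /paaforetzedivumt/ → paaforetzezivumt.
Rule 2 (nasal place assimilation): /m/ precedes the alveolar consonant /t/, so it assimilates in place to [n]. /paaforetzezivumt/ → paaforetzezivunt.
Rule 3 (intervocalic voicing): /f/ is a voiceless obstruent between vowels /a/ and /o/, so it voices to [v]. /paaforetzezivunt/ → paavoretzezivunt.

paavoretzezivunt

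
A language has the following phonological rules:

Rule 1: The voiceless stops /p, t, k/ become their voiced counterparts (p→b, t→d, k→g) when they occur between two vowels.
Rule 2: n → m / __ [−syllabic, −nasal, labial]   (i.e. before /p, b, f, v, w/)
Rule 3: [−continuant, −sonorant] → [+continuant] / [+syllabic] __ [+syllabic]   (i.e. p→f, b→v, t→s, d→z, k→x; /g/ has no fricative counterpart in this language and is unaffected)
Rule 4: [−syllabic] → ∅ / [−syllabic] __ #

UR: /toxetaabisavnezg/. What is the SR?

Rule 1 (intervocalic voicing): /t/ is a voiceless stop between vowels /e/ and /a/, so it voices to [d]. /toxetaabisavnezg/ → toxedaabisavnezg.
Rule 2 (nasal place assimilation): no segment meets the environment; /toxedaabisavnezg/ is unchanged.
Rule 3 (intervocalic spirantization): /d/ is a stop between vowels /e/ and /a/, so it spirantizes to the fricative [z]. /b/ is a stop between vowels /a/ and /i/, so it spirantizes to the fricative [v]. /toxedaabisavnezg/ → toxezaavisavnezg.
Rule 4 (final cluster simplification): /g/ is the second consonant of a word-final cluster /zg/, so it deletes. /toxezaavisavnezg/ → toxezaavisavnez.

toxezaavisavnez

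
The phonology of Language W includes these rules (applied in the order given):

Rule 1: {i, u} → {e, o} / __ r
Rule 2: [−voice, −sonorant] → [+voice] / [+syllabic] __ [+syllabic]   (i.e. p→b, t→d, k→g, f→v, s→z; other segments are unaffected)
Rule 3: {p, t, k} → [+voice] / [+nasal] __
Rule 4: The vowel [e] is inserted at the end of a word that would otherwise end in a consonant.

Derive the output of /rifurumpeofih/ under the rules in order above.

Rule 1 (pre-rhotic lowering): /u/ is a high vowel immediately before /r/, so it lowers to [o]. /rifurumpeofih/ → riforumpeofih.
Rule 2 (intervocalic voicing): /f/ is a voiceless obstruent between vowels /i/ and /o/, so it voices to [v]. /f/ is a voiceless obstruent between vowels /o/ and /i/, so it voices to [v]. /riforumpeofih/ → rivorumpeovih.
Rule 3 (post-nasal voicing): /p/ is a voiceless stop immediately after the nasal /m/, so it voices to [b]. /rivorumpeovih/ → rivorumbeovih.
Rule 4 (final e-epenthesis): the form ends in the consonant /h/, so [e] is inserted word-finally. /rivorumbeovih/ → rivorumbeovihe.

rivorumbeovihe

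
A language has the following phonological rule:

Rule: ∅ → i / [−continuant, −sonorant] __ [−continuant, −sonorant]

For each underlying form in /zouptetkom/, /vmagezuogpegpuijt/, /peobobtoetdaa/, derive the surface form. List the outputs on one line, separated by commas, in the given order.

zoupitetikom, vmagezuogipegipuijt, peobobitoetidaa

/zouptetkom/: /p/ and /t/ form a stop–stop cluster, so [i] is inserted between them. /t/ and /k/ form a stop–stop cluster, so [i] is inserted between them. → [zoupitetikom].
/vmagezuogpegpuijt/: /g/ and /p/ form a stop–stop cluster, so [i] is inserted between them. /g/ and /p/ form a stop–stop cluster, so [i] is inserted between them. → [vmagezuogipegipuijt].
/peobobtoetdaa/: /b/ and /t/ form a stop–stop cluster, so [i] is inserted between them. /t/ and /d/ form a stop–stop cluster, so [i] is inserted between them. → [peobobitoetidaa].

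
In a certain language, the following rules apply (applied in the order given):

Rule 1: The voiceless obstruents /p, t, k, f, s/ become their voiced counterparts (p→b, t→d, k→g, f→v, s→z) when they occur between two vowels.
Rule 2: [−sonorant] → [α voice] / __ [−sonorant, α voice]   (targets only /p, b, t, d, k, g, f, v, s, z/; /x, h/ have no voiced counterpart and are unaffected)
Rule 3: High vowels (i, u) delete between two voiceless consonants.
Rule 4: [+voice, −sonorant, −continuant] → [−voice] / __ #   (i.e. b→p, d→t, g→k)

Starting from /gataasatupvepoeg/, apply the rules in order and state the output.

gadaazadubveboek

Rule 1 (intervocalic voicing): /t/ is a voiceless obstruent between vowels /a/ and /a/, so it voices to [d]. /s/ is a voiceless obstruent between vowels /a/ and /a/, so it voices to [z]. /t/ is a voiceless obstruent between vowels /a/ and /u/, so it voices to [d]. /p/ is a voiceless obstruent between vowels /e/ and /o/, so it voices to [b]. /gataasatupvepoeg/ → gadaazadupveboeg.
Rule 2 (regressive voicing assimilation): /p/ precedes the voiced obstruent /v/, so it voices to [b] by assimilation. /gadaazadupveboeg/ → gadaazadubveboeg.
Rule 3 (high vowel syncope): no segment meets the environment; /gadaazadubveboeg/ is unchanged.
Rule 4 (final devoicing): /g/ is a voiced stop in word-final position, so it devoices to [k]. /gadaazadubveboeg/ → gadaazadubveboek.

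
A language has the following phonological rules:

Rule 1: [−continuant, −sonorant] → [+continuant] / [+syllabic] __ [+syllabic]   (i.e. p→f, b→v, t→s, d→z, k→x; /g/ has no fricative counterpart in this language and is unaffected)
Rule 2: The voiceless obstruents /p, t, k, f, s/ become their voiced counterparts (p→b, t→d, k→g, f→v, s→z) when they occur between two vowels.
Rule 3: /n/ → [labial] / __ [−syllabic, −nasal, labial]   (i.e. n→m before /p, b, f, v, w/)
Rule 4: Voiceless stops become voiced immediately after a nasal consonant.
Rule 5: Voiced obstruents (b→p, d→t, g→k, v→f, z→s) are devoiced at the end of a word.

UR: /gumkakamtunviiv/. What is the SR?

Rule 1 (intervocalic spirantization): /k/ is a stop between vowels /a/ and /a/, so it spirantizes to the fricative [x]. /gumkakamtunviiv/ → gumkaxamtunviiv.
Rule 2 (intervocalic voicing): no segment meets the environment; /gumkaxamtunviiv/ is unchanged.
Rule 3 (nasal place assimilation): /n/ precedes the labial consonant /v/, so it assimilates in place to [m]. /gumkaxamtunviiv/ → gumkaxamtumviiv.
Rule 4 (post-nasal voicing): /k/ is a voiceless stop immediately after the nasal /m/, so it voices to [g]. /t/ is a voiceless stop immediately after the nasal /m/, so it voices to [d]. /gumkaxamtumviiv/ → gumgaxamdumviiv.
Rule 5 (final devoicing): /v/ is a voiced obstruent in word-final position, so it devoices to [f]. /gumgaxamdumviiv/ → gumgaxamdumviif.

gumgaxamdumviif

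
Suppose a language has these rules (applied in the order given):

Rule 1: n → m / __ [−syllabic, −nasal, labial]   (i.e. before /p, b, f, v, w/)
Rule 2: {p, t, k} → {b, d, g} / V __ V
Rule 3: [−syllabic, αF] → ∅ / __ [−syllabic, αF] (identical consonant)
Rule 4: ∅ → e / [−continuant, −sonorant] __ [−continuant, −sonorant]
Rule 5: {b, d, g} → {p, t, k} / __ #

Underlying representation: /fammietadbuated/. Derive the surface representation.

Rule 1 (nasal place assimilation): no segment meets the environment; /fammietadbuated/ is unchanged.
Rule 2 (intervocalic voicing): /t/ is a voiceless stop between vowels /e/ and /a/, so it voices to [d]. /t/ is a voiceless stop between vowels /a/ and /e/, so it voices to [d]. /fammietadbuated/ → fammiedadbuaded.
Rule 3 (degemination): /mm/ is a geminate; the first /m/ deletes. /fammiedadbuaded/ → famiedadbuaded.
Rule 4 (stop-cluster e-epenthesis): /d/ and /b/ form a stop–stop cluster, so [e] is inserted between them. /famiedadbuaded/ → famiedadebuaded.
Rule 5 (final devoicing): /d/ is a voiced stop in word-final position, so it devoices to [t]. /famiedadebuaded/ → famiedadebuadet.

famiedadebuadet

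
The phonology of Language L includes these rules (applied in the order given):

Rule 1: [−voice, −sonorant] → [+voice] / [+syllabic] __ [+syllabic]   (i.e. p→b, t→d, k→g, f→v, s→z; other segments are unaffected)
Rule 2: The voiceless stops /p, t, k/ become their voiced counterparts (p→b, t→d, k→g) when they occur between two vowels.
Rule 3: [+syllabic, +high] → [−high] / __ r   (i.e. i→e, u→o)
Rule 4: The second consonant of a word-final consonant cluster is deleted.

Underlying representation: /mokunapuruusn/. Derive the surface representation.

mogunaboruus

Rule 1 (intervocalic voicing): /k/ is a voiceless obstruent between vowels /o/ and /u/, so it voices to [g]. /p/ is a voiceless obstruent between vowels /a/ and /u/, so it voices to [b]. /mokunapuruusn/ → mogunaburuusn.
Rule 2 (intervocalic voicing): no segment meets the environment; /mogunaburuusn/ is unchanged.
Rule 3 (pre-rhotic lowering): /u/ is a high vowel immediately before /r/, so it lowers to [o]. /mogunaburuusn/ → mogunaboruusn.
Rule 4 (final cluster simplification): /n/ is the second consonant of a word-final cluster /sn/, so it deletes. /mogunaboruusn/ → mogunaboruus.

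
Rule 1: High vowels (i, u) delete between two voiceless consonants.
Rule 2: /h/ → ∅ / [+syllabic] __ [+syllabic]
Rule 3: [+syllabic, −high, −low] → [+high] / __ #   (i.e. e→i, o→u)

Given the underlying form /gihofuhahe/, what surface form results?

giofhai

Rule 1 (high vowel syncope): /u/ is a high vowel flanked by voiceless consonants /f/ and /h/, so it deletes. /gihofuhahe/ → gihofhahe.
Rule 2 (intervocalic h-deletion): /h/ occurs between vowels /i/ and /o/, so it deletes. /h/ occurs between vowels /a/ and /e/, so it deletes. /gihofhahe/ → giofhae.
Rule 3 (final vowel raising): /e/ is a mid vowel in word-final position, so it raises to [i]. /giofhae/ → giofhai.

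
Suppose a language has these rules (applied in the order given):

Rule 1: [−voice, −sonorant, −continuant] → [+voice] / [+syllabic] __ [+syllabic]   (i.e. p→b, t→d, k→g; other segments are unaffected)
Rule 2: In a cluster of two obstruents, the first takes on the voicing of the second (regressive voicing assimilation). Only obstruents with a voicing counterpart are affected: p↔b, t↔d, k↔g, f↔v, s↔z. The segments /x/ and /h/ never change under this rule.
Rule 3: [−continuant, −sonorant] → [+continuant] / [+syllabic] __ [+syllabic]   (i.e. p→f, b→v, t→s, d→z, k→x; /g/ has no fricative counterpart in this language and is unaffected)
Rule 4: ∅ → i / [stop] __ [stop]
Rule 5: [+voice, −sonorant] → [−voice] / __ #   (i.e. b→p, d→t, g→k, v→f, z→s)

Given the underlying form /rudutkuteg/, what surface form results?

ruzutikuzek

Rule 1 (intervocalic voicing): /t/ is a voiceless stop between vowels /u/ and /e/, so it voices to [d]. /rudutkuteg/ → rudutkudeg.
Rule 2 (regressive voicing assimilation): no segment meets the environment; /rudutkudeg/ is unchanged.
Rule 3 (intervocalic spirantization): /d/ is a stop between vowels /u/ and /u/, so it spirantizes to the fricative [z]. /d/ is a stop between vowels /u/ and /e/, so it spirantizes to the fricative [z]. /rudutkudeg/ → ruzutkuzeg.
Rule 4 (stop-cluster i-epenthesis): /t/ and /k/ form a stop–stop cluster, so [i] is inserted between them. /ruzutkuzeg/ → ruzutikuzeg.
Rule 5 (final devoicing): /g/ is a voiced obstruent in word-final position, so it devoices to [k]. /ruzutikuzeg/ → ruzutikuzek.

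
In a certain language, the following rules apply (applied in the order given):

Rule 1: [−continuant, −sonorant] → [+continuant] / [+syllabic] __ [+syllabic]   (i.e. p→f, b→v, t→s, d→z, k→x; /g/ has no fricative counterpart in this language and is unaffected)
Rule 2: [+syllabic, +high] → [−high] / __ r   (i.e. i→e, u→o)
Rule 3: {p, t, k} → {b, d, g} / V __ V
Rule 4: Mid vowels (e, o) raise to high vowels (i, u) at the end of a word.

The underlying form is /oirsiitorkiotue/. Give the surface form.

Rule 1 (intervocalic spirantization): /t/ is a stop between vowels /i/ and /o/, so it spirantizes to the fricative [s]. /t/ is a stop between vowels /o/ and /u/, so it spirantizes to the fricative [s]. /oirsiitorkiotue/ → oirsiisorkiosue.
Rule 2 (pre-rhotic lowering): /i/ is a high vowel immediately before /r/, so it lowers to [e]. /oirsiisorkiosue/ → oersiisorkiosue.
Rule 3 (intervocalic voicing): no segment meets the environment; /oersiisorkiosue/ is unchanged.
Rule 4 (final vowel raising): /e/ is a mid vowel in word-final position, so it raises to [i]. /oersiisorkiosue/ → oersiisorkiosui.

oersiisorkiosui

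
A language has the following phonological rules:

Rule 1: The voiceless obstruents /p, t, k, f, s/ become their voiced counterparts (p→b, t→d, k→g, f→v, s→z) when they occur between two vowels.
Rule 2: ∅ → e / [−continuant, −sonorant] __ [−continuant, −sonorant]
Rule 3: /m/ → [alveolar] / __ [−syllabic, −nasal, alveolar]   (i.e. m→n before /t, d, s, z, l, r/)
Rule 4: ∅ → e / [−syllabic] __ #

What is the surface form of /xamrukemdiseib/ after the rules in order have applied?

Rule 1 (intervocalic voicing): /k/ is a voiceless obstruent between vowels /u/ and /e/, so it voices to [g]. /s/ is a voiceless obstruent between vowels /i/ and /e/, so it voices to [z]. /xamrukemdiseib/ → xamrugemdizeib.
Rule 2 (stop-cluster e-epenthesis): no segment meets the environment; /xamrugemdizeib/ is unchanged.
Rule 3 (nasal place assimilation): /m/ precedes the alveolar consonant /r/, so it assimilates in place to [n]. /m/ precedes the alveolar consonant /d/, so it assimilates in place to [n]. /xamrugemdizeib/ → xanrugendizeib.
Rule 4 (final e-epenthesis): the form ends in the consonant /b/, so [e] is inserted word-finally. /xanrugendizeib/ → xanrugendizeibe.

xanrugendizeibe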